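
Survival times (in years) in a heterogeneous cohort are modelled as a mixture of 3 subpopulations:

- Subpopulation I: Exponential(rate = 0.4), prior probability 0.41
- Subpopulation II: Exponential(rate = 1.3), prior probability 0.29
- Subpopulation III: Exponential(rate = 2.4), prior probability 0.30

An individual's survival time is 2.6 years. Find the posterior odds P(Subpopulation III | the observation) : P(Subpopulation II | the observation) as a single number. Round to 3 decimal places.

0.109

Since P(k|x) ∝ w_k f_k(x), the posterior odds are w_i f_i(x) / (w_j f_j(x)).
Component likelihoods at x = 2.6 years:
  L_I = 0.141382
  L_II = 0.0442617
  L_III = 0.00467965
Odds = (0.30/0.29) × (0.00467965/0.0442617) = 1.03448 × 0.105727 ≈ 0.109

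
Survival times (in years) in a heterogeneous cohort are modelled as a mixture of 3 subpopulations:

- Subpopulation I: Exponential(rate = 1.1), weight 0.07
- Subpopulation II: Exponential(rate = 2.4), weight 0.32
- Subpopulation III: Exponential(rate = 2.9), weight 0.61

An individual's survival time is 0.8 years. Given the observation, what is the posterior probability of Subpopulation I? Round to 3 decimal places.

0.100

P(component k | x) = π_k·f_k(x) / marginal(x), where marginal(x) = Σ_j π_j·f_j(x).
Evaluate each component's likelihood at the observed value:
  p_I = 0.456261
  p_II = 0.351857
  p_III = 0.284993
Multiply by the mixture weights:
  π_I·p_I = 0.07 × 0.456261 = 0.0319383
  π_II·p_II = 0.32 × 0.351857 = 0.112594
  π_III·p_III = 0.61 × 0.284993 = 0.173846
Marginal: 0.0319383 + 0.112594 + 0.173846 = 0.318378
P(Subpopulation I | x) ≈ 0.100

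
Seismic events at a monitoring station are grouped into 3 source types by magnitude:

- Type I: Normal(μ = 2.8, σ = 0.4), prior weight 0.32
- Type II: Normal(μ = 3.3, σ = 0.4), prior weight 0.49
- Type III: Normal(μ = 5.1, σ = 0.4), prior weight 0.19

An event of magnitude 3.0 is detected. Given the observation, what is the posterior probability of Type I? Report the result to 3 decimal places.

Apply Bayes' rule: the posterior for each component is proportional to its prior times its likelihood at x.
Component likelihoods at x = 3.0:
  f_I = 0.880163
  f_II = 0.752844
  f_III = 1.03212e-06
Unnormalised posteriors:
  w_I·f_I = 0.32 × 0.880163 = 0.281652
  w_II·f_II = 0.49 × 0.752844 = 0.368893
  w_III·f_III = 0.19 × 1.03212e-06 = 1.96102e-07
Normaliser: 0.281652 + 0.368893 + 1.96102e-07 = 0.650546
So the posterior for Type I is 0.281652 / 0.650546 ≈ 0.433.

0.433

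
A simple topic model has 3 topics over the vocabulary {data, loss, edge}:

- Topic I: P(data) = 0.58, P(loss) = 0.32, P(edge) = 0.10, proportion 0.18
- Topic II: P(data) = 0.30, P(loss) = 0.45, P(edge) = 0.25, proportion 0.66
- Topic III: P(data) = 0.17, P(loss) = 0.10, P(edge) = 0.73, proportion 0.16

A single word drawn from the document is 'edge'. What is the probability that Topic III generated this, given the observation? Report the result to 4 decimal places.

By Bayes' theorem, P(k | x) = P(Z=k) f_k(x) / Σ_j P(Z=j) f_j(x).
Component likelihoods at x = 'edge':
  p_I = P(edge | comp) = 0.10
  p_II = P(edge | comp) = 0.25
  p_III = P(edge | comp) = 0.73
Unnormalised posteriors:
  P(Z=I)·p_I = 0.18 × 0.1 = 0.018
  P(Z=II)·p_II = 0.66 × 0.25 = 0.165
  P(Z=III)·p_III = 0.16 × 0.73 = 0.1168
Marginal: 0.018 + 0.165 + 0.1168 = 0.2998
P(Topic III | x) ≈ 0.3896

0.3896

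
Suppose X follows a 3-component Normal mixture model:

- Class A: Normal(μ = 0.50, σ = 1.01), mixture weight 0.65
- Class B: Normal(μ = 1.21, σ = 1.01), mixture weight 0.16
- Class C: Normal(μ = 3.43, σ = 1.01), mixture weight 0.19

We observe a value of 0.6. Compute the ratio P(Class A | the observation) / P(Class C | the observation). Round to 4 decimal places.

172.5338

Since P(k|x) ∝ π_k f_k(x), the posterior odds are π_i f_i(x) / (π_j f_j(x)).
Normal densities:
  p_A = 0.393061
  p_B = 0.32914
  p_C = 0.00779373
0.25549 / 0.00148081 ≈ 172.5338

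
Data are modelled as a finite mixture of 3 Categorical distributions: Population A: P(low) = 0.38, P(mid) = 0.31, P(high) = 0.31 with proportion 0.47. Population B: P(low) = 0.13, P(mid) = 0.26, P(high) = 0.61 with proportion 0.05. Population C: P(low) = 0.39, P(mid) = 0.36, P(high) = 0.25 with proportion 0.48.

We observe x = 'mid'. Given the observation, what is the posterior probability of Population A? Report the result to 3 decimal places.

Apply Bayes' rule: the posterior for each component is proportional to its prior times its likelihood at x.
Evaluate each component's likelihood at the observed value:
  f_A = 0.31
  f_B = 0.26
  f_C = 0.36
Prior × likelihood for each component:
  P(Z=A)·f_A = 0.47 × 0.31 = 0.1457
  P(Z=B)·f_B = 0.05 × 0.26 = 0.013
  P(Z=C)·f_C = 0.48 × 0.36 = 0.1728
Sum: 0.1457 + 0.013 + 0.1728 = 0.3315
P(Population A | x) ≈ 0.440

0.440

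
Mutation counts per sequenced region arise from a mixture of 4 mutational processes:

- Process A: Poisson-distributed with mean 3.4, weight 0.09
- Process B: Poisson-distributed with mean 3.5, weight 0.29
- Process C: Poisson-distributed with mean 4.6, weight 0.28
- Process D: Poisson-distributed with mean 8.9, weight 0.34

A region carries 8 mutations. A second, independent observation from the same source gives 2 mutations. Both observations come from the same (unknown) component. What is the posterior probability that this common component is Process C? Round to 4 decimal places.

0.5142

By Bayes' theorem, P(k | x) = π_k f_k(x) / Σ_j π_j f_j(x).
Since both observations come from the same component, the likelihood for component k is f_k(x₁)·f_k(x₂).
  f_A = [e^(−3.4)·3.4^8/8! = 0.0147812] × [0.192898] = 0.00285126
  f_B = [e^(−3.5)·3.5^8/8! = 0.0168653] × [0.184959] = 0.00311938
  f_C = [e^(−4.6)·4.6^8/8! = 0.049979] × [0.106348] = 0.00531519
  f_D = [e^(−8.9)·8.9^8/8! = 0.133161] × [0.00540168] = 0.000719296
Weight by the priors:
  π_A·f_A = 0.09 × 0.00285126 = 0.000256613
  π_B·f_B = 0.29 × 0.00311938 = 0.000904621
  π_C·f_C = 0.28 × 0.00531519 = 0.00148825
  π_D·f_D = 0.34 × 0.000719296 = 0.000244561
Evidence: 0.000256613 + 0.000904621 + 0.00148825 + 0.000244561 = 0.00289405
P(Process C | x₁,x₂) = 0.00148825 / 0.00289405 ≈ 0.5142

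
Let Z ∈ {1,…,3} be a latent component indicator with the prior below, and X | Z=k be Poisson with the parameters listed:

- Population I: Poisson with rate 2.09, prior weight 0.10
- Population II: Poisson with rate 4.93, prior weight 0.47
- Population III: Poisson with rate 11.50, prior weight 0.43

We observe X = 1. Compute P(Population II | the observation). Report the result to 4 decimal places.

Apply Bayes' rule: the posterior for each component is proportional to its prior times its likelihood at x.
Poisson probabilities:
  p_I = 0.258506
  p_II = 0.0356267
  p_III = 0.000116496
Weight by the priors:
  w_I·p_I = 0.10 × 0.258506 = 0.0258506
  w_II·p_II = 0.47 × 0.0356267 = 0.0167445
  w_III·p_III = 0.43 × 0.000116496 = 5.00933e-05
Sum: 0.0258506 + 0.0167445 + 5.00933e-05 = 0.0426452
P(Population II | data) = 0.0167445 / 0.0426452 ≈ 0.3926

0.3926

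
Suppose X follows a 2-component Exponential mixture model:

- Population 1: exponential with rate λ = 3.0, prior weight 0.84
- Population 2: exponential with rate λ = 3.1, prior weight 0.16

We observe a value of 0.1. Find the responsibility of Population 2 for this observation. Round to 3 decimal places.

By Bayes' theorem, P(k | x) = P(Z=k) f_k(x) / Σ_j P(Z=j) f_j(x).
Component likelihoods at x = 0.1:
  p_1 = 3.0·e^(−3.0·0.1) = 3.0·e^(−0.3000) = 2.22245
  p_2 = 3.1·e^(−3.1·0.1) = 3.1·e^(−0.3100) = 2.27369
Multiply by the mixture weights:
  P(Z=1)·p_1 = 0.84 × 2.22245 = 1.86686
  P(Z=2)·p_2 = 0.16 × 2.27369 = 0.36379
Evidence: 1.86686 + 0.36379 = 2.23065
P(Population 2 | the observation) ≈ 0.163

0.163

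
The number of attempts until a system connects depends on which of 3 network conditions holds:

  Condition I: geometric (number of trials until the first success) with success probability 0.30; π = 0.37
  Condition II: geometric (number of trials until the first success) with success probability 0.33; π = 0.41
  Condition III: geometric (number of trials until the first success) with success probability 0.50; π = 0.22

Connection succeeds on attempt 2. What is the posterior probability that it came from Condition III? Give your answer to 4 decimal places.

By Bayes' theorem, P(k | x) = w_k f_k(x) / Σ_j w_j f_j(x).
Evaluate each component's likelihood at the observed value:
  p_I = 0.21
  p_II = 0.2211
  p_III = 0.25
Prior × likelihood for each component:
  w_I·p_I = 0.37 × 0.21 = 0.0777
  w_II·p_II = 0.41 × 0.2211 = 0.090651
  w_III·p_III = 0.22 × 0.25 = 0.055
Denominator: 0.0777 + 0.090651 + 0.055 = 0.223351
P(Condition III | data) ≈ 0.2462

0.2462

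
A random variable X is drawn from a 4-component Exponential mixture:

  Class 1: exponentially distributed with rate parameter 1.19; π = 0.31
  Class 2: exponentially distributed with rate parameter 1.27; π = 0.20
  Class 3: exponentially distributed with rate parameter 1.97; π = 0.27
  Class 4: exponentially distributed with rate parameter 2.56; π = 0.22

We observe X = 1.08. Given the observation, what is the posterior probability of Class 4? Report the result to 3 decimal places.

0.134

The responsibility of component k is w_k f_k(x) divided by Σ_j w_j f_j(x).
Evaluate each component's likelihood at the observed value:
  p_1 = 1.19·e^(−1.19·1.08) = 1.19·e^(−1.2852) = 0.329148
  p_2 = 1.27·e^(−1.27·1.08) = 1.27·e^(−1.3716) = 0.3222
  p_3 = 1.97·e^(−1.97·1.08) = 1.97·e^(−2.1276) = 0.234672
  p_4 = 2.56·e^(−2.56·1.08) = 2.56·e^(−2.7648) = 0.161251
Weight by the priors:
  w_1·p_1 = 0.31 × 0.329148 = 0.102036
  w_2·p_2 = 0.20 × 0.3222 = 0.06444
  w_3·p_3 = 0.27 × 0.234672 = 0.0633614
  w_4·p_4 = 0.22 × 0.161251 = 0.0354752
Normaliser: 0.102036 + 0.06444 + 0.0633614 + 0.0354752 = 0.265313
Responsibility of Class 4: 0.0354752 / 0.265313 ≈ 0.134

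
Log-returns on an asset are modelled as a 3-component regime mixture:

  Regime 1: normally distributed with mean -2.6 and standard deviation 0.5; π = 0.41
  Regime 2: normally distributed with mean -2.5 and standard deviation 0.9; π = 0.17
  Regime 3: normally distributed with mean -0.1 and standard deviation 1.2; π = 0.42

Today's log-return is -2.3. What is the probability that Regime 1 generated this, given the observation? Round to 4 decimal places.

0.7330

Apply Bayes' rule: the posterior for each component is proportional to its prior times its likelihood at x.
Evaluate each component's likelihood at the observed value:
  p_1 = 0.666449
  p_2 = 0.432458
  p_3 = 0.061926
Unnormalised posteriors:
  w_1·p_1 = 0.41 × 0.666449 = 0.273244
  w_2·p_2 = 0.17 × 0.432458 = 0.0735179
  w_3·p_3 = 0.42 × 0.061926 = 0.0260089
Denominator: 0.273244 + 0.0735179 + 0.0260089 = 0.372771
P(Regime 1 | -2.3) ≈ 0.7330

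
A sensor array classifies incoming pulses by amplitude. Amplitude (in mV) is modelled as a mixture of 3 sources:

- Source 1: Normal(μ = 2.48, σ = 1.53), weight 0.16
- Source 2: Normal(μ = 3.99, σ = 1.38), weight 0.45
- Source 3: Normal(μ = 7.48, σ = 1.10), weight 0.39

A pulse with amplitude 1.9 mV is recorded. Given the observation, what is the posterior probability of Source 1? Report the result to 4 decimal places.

The responsibility of component k is w_k f_k(x) divided by Σ_j w_j f_j(x).
Component likelihoods at x = 1.9 mV:
  f_1 = 0.242668
  f_2 = 0.0918254
  f_3 = 9.3705e-07
Weight by the priors:
  w_1·f_1 = 0.16 × 0.242668 = 0.038827
  w_2·f_2 = 0.45 × 0.0918254 = 0.0413214
  w_3·f_3 = 0.39 × 9.3705e-07 = 3.65449e-07
Evidence: 0.038827 + 0.0413214 + 3.65449e-07 = 0.0801488
Responsibility of Source 1: 0.038827 / 0.0801488 ≈ 0.4844

0.4844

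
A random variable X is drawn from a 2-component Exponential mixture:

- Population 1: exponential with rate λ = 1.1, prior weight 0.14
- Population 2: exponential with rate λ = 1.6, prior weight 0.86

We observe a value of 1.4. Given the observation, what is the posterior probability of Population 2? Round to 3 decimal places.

Posterior ∝ prior × likelihood, so P(k | x) ∝ π_k f_k(x); normalise over all components.
Component likelihoods at x = 1.4:
  p_1 = 0.235819
  p_2 = 0.170334
Prior × likelihood for each component:
  π_1·p_1 = 0.14 × 0.235819 = 0.0330147
  π_2·p_2 = 0.86 × 0.170334 = 0.146487
Marginal: 0.0330147 + 0.146487 = 0.179502
Responsibility of Population 2: 0.146487 / 0.179502 ≈ 0.816

0.816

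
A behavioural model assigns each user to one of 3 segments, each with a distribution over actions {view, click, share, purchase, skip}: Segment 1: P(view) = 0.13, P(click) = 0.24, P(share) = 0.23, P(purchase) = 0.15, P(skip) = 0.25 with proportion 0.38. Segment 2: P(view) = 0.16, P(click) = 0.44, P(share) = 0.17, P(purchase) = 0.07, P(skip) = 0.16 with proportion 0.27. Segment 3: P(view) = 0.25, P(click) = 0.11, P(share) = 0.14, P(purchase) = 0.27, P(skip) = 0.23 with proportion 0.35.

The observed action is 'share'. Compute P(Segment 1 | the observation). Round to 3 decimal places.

0.479

P(component k | x) = π_k·f_k(x) / marginal(x), where marginal(x) = Σ_j π_j·f_j(x).
Evaluate each component's likelihood at the observed value:
  L_1 = P(share | comp) = 0.23
  L_2 = P(share | comp) = 0.17
  L_3 = P(share | comp) = 0.14
Prior × likelihood for each component:
  π_1·L_1 = 0.38 × 0.23 = 0.0874
  π_2·L_2 = 0.27 × 0.17 = 0.0459
  π_3·L_3 = 0.35 × 0.14 = 0.049
Normaliser: 0.0874 + 0.0459 + 0.049 = 0.1823
P(Segment 1 | x) = 0.0874 / 0.1823 ≈ 0.479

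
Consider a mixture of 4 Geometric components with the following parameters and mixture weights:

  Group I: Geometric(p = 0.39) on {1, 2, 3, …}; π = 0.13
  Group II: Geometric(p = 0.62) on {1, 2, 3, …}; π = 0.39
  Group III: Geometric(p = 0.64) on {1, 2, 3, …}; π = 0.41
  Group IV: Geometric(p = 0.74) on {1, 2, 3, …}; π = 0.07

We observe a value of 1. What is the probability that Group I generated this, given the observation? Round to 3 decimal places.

P(component k | x) = π_k·f_k(x) / marginal(x), where marginal(x) = Σ_j π_j·f_j(x).
Geometric probabilities:
  f_I = 0.39·(1−0.39)^0 = 0.39·1 = 0.39
  f_II = 0.62·(1−0.62)^0 = 0.62·1 = 0.62
  f_III = 0.64·(1−0.64)^0 = 0.64·1 = 0.64
  f_IV = 0.74·(1−0.74)^0 = 0.74·1 = 0.74
Weight by the priors:
  π_I·f_I = 0.13 × 0.39 = 0.0507
  π_II·f_II = 0.39 × 0.62 = 0.2418
  π_III·f_III = 0.41 × 0.64 = 0.2624
  π_IV·f_IV = 0.07 × 0.74 = 0.0518
Evidence: 0.0507 + 0.2418 + 0.2624 + 0.0518 = 0.6067
P(Group I | data) = 0.0507 / 0.6067 ≈ 0.084

0.084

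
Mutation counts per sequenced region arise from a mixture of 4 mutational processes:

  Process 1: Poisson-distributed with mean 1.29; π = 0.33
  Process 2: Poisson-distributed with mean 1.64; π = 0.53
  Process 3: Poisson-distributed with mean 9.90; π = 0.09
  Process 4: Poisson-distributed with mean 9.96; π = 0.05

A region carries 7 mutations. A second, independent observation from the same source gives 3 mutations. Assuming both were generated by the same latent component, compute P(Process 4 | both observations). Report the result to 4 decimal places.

The responsibility of component k is π_k f_k(x) divided by Σ_j π_j f_j(x).
Since both observations come from the same component, the likelihood for component k is f_k(x₁)·f_k(x₂).
  p_1 = [e^(−1.29)·1.29^7/7! = 0.000324682] × [0.0984868] = 3.19768e-05
  p_2 = [e^(−1.64)·1.64^7/7! = 0.0012281] × [0.142606] = 0.000175134
  p_3 = [e^(−9.90)·9.90^7/7! = 0.0927898] × [0.00811407] = 0.000752904
  p_4 = [e^(−9.96)·9.96^7/7! = 0.0911616] × [0.00778133] = 0.000709358
Unnormalised posteriors:
  π_1·p_1 = 0.33 × 3.19768e-05 = 1.05524e-05
  π_2·p_2 = 0.53 × 0.000175134 = 9.28211e-05
  π_3·p_3 = 0.09 × 0.000752904 = 6.77613e-05
  π_4·p_4 = 0.05 × 0.000709358 = 3.54679e-05
Denominator: 1.05524e-05 + 9.28211e-05 + 6.77613e-05 + 3.54679e-05 = 0.000206603
Responsibility of Process 4: 3.54679e-05 / 0.000206603 ≈ 0.1717

0.1717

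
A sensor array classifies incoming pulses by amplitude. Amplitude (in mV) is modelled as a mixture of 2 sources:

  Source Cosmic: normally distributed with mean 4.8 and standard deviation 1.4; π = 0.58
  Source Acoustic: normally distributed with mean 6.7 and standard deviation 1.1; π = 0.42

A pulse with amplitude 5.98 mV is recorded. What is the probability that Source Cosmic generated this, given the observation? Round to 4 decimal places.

Apply Bayes' rule: the posterior for each component is proportional to its prior times its likelihood at x.
Normal densities:
  L_Cosmic = (1/(1.4·√(2π)))·exp(−(5.98−4.8)²/(2·1.4²)) = 0.284959·exp(-0.35520) = 0.199765
  L_Acoustic = (1/(1.1·√(2π)))·exp(−(5.98−6.7)²/(2·1.1²)) = 0.362675·exp(-0.21421) = 0.292742
Weight by the priors:
  π_Cosmic·L_Cosmic = 0.58 × 0.199765 = 0.115864
  π_Acoustic·L_Acoustic = 0.42 × 0.292742 = 0.122952
Evidence: 0.115864 + 0.122952 = 0.238815
P(Source Cosmic | data) = 0.115864 / 0.238815 ≈ 0.4852

0.4852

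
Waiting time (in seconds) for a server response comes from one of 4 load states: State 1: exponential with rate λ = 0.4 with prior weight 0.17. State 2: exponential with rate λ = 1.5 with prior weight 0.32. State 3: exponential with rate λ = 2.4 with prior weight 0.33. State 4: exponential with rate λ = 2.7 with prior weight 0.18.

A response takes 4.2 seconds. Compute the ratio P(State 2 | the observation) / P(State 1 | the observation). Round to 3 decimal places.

Since P(k|x) ∝ P(Z=k) f_k(x), the posterior odds are P(Z=i) f_i(x) / (P(Z=j) f_j(x)).
Exponential densities:
  p_1 = 0.4·e^(−0.4·4.2) = 0.4·e^(−1.6800) = 0.0745496
  p_2 = 1.5·e^(−1.5·4.2) = 1.5·e^(−6.3000) = 0.00275446
  p_3 = 2.4·e^(−2.4·4.2) = 2.4·e^(−10.0800) = 0.000100583
  p_4 = 2.7·e^(−2.7·4.2) = 2.7·e^(−11.3400) = 3.2097e-05
Odds = (0.32/0.17) × (0.00275446/0.0745496) = 1.88235 × 0.036948 ≈ 0.070

0.070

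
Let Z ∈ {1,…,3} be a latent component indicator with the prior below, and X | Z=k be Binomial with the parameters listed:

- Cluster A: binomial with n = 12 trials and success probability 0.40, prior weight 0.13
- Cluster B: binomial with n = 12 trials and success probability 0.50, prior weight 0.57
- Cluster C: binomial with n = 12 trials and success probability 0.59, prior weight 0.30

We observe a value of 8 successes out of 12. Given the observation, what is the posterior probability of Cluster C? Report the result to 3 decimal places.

The responsibility of component k is w_k f_k(x) divided by Σ_j w_j f_j(x).
Binomial probabilities:
  p_A = C(12,8)·0.40^8·0.60^4 = 495·0.00065536·0.1296 = 0.0420427
  p_B = C(12,8)·0.50^8·0.50^4 = 495·0.00390625·0.0625 = 0.12085
  p_C = C(12,8)·0.59^8·0.41^4 = 495·0.014683·0.0282576 = 0.205379
Multiply by the mixture weights:
  w_A·p_A = 0.13 × 0.0420427 = 0.00546555
  w_B·p_B = 0.57 × 0.12085 = 0.0688843
  w_C·p_C = 0.30 × 0.205379 = 0.0616138
Marginal: 0.00546555 + 0.0688843 + 0.0616138 = 0.135964
P(Cluster C | the observation) = 0.0616138 / 0.135964 ≈ 0.453

0.453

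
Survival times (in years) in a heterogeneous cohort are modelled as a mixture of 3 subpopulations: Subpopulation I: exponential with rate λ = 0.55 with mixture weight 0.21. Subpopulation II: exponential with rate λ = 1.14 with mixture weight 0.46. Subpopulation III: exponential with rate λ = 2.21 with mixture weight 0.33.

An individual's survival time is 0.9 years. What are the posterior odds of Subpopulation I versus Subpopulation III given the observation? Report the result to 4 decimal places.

Only the two components matter; the odds are (P(Z=i) f_i(x)) / (P(Z=j) f_j(x)).
Exponential densities:
  f_I = 0.55·e^(−0.55·0.9) = 0.55·e^(−0.4950) = 0.335264
  f_II = 1.14·e^(−1.14·0.9) = 1.14·e^(−1.0260) = 0.408619
  f_III = 2.21·e^(−2.21·0.9) = 2.21·e^(−1.9890) = 0.302399
Posterior odds = (P(Z=I)·f_I) / (P(Z=III)·f_III) = (0.21·0.335264) / (0.33·0.302399) = 0.0704054 / 0.0997917 ≈ 0.7055

0.7055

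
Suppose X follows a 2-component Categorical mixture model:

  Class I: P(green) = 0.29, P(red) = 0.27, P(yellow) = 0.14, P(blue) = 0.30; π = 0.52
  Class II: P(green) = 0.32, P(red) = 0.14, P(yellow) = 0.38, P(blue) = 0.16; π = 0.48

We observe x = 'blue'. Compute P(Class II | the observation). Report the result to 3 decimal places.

0.330

By Bayes' theorem, P(k | x) = π_k f_k(x) / Σ_j π_j f_j(x).
Categorical probabilities:
  f_I = 0.3
  f_II = 0.16
Multiply by the mixture weights:
  π_I·f_I = 0.52 × 0.3 = 0.156
  π_II·f_II = 0.48 × 0.16 = 0.0768
Evidence: 0.156 + 0.0768 = 0.2328
So the posterior for Class II is 0.0768 / 0.2328 ≈ 0.330.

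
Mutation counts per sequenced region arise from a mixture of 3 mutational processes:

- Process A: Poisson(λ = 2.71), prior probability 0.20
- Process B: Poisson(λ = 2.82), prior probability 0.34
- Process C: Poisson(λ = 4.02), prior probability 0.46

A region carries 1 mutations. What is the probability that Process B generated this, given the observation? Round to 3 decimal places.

P(component k | x) = w_k·f_k(x) / marginal(x), where marginal(x) = Σ_j w_j·f_j(x).
Evaluate each component's likelihood at the observed value:
  L_A = e^(−2.71)·2.71^1/1! = 0.180315
  L_B = e^(−2.82)·2.82^1/1! = 0.168089
  L_C = e^(−4.02)·4.02^1/1! = 0.0721709
Prior × likelihood for each component:
  w_A·L_A = 0.20 × 0.180315 = 0.0360629
  w_B·L_B = 0.34 × 0.168089 = 0.0571502
  w_C·L_C = 0.46 × 0.0721709 = 0.0331986
Marginal: 0.0360629 + 0.0571502 + 0.0331986 = 0.126412
So the posterior for Process B is 0.0571502 / 0.126412 ≈ 0.452.

0.452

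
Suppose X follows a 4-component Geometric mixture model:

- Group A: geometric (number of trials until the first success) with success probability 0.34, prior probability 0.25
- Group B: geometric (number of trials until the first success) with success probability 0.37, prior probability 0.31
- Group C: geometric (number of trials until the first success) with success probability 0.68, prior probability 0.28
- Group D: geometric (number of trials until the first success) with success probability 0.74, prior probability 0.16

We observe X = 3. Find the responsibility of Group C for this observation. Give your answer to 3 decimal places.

0.177

By Bayes' theorem, P(k | x) = π_k f_k(x) / Σ_j π_j f_j(x).
Component likelihoods at x = 3:
  L_A = 0.148104
  L_B = 0.146853
  L_C = 0.069632
  L_D = 0.050024
Prior × likelihood for each component:
  π_A·L_A = 0.25 × 0.148104 = 0.037026
  π_B·L_B = 0.31 × 0.146853 = 0.0455244
  π_C·L_C = 0.28 × 0.069632 = 0.019497
  π_D·L_D = 0.16 × 0.050024 = 0.00800384
Evidence: 0.037026 + 0.0455244 + 0.019497 + 0.00800384 = 0.110051
So the posterior for Group C is 0.019497 / 0.110051 ≈ 0.177.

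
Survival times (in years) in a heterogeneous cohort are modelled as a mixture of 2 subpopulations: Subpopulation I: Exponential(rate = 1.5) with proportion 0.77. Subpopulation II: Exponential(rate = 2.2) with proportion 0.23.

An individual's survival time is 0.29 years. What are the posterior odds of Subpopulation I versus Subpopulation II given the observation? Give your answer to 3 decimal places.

Since P(k|x) ∝ π_k f_k(x), the posterior odds are π_i f_i(x) / (π_j f_j(x)).
Exponential densities:
  f_I = 1.5·e^(−1.5·0.29) = 1.5·e^(−0.4350) = 0.970897
  f_II = 2.2·e^(−2.2·0.29) = 2.2·e^(−0.6380) = 1.16237
Posterior odds = (π_I·f_I) / (π_II·f_II) = (0.77·0.970897) / (0.23·1.16237) = 0.747591 / 0.267344 ≈ 2.796

2.796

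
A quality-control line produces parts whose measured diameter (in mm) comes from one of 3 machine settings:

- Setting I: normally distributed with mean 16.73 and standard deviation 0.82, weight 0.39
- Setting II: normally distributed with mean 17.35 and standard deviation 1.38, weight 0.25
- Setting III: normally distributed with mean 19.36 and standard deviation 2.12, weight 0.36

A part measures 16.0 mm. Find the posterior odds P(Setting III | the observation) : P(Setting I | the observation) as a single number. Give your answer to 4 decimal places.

0.1511

Only the two components matter; the odds are (w_i f_i(x)) / (w_j f_j(x)).
Evaluate each component's likelihood at the observed value:
  f_I = (1/(0.82·√(2π)))·exp(−(16.0−16.73)²/(2·0.82²)) = 0.486515·exp(-0.39627) = 0.32734
  f_II = (1/(1.38·√(2π)))·exp(−(16.0−17.35)²/(2·1.38²)) = 0.289089·exp(-0.47850) = 0.179152
  f_III = (1/(2.12·√(2π)))·exp(−(16.0−19.36)²/(2·2.12²)) = 0.188180·exp(-1.25596) = 0.053594
0.0192939 / 0.127663 ≈ 0.1511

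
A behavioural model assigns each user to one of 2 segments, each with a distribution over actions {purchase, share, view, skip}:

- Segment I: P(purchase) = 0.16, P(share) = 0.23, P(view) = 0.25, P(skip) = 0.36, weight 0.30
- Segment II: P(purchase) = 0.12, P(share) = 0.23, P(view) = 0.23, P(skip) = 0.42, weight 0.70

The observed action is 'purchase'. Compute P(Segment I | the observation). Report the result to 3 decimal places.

P(component k | x) = w_k·f_k(x) / marginal(x), where marginal(x) = Σ_j w_j·f_j(x).
Evaluate each component's likelihood at the observed value:
  p_I = 0.16
  p_II = 0.12
Multiply by the mixture weights:
  w_I·p_I = 0.30 × 0.16 = 0.048
  w_II·p_II = 0.70 × 0.12 = 0.084
Denominator: 0.048 + 0.084 = 0.132
So the posterior for Segment I is 0.048 / 0.132 ≈ 0.364.

0.364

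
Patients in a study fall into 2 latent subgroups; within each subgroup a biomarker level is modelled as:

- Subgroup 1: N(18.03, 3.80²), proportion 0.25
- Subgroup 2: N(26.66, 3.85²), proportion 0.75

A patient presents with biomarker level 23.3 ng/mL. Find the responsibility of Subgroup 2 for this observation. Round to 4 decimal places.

0.8411

The responsibility of component k is P(Z=k) f_k(x) divided by Σ_j P(Z=j) f_j(x).
Evaluate each component's likelihood at the observed value:
  L_1 = (1/(3.80·√(2π)))·exp(−(23.3−18.03)²/(2·3.80²)) = 0.104985·exp(-0.96167) = 0.040131
  L_2 = (1/(3.85·√(2π)))·exp(−(23.3−26.66)²/(2·3.85²)) = 0.103621·exp(-0.38083) = 0.0708041
Multiply by the mixture weights:
  P(Z=1)·L_1 = 0.25 × 0.040131 = 0.0100328
  P(Z=2)·L_2 = 0.75 × 0.0708041 = 0.0531031
Denominator: 0.0100328 + 0.0531031 = 0.0631358
P(Subgroup 2 | the observation) = 0.0531031 / 0.0631358 ≈ 0.8411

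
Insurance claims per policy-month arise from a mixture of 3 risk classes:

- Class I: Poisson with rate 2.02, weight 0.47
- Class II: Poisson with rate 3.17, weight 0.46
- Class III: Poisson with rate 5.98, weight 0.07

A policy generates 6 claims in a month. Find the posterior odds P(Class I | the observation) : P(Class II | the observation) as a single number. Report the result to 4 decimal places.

Posterior odds = (π_i f_i(x)) / (π_j f_j(x)); the normalising sum cancels.
Component likelihoods at x = 6 claims:
  p_I = e^(−2.02)·2.02^6/6! = 0.012517
  p_II = e^(−3.17)·3.17^6/6! = 0.0591983
  p_III = e^(−5.98)·5.98^6/6! = 0.160618
0.005883 / 0.0272312 ≈ 0.2160

0.2160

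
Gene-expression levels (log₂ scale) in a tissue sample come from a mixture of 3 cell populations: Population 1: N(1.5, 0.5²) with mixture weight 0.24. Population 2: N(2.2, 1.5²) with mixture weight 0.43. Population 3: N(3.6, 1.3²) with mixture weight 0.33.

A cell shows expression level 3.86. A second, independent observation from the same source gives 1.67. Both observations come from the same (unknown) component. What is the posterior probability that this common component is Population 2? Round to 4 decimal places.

0.6048

Posterior ∝ prior × likelihood, so P(k | x) ∝ π_k f_k(x); normalise over all components.
Since both observations come from the same component, the likelihood for component k is f_k(x₁)·f_k(x₂).
  L_1 = [(1/(0.5·√(2π)))·exp(−(3.86−1.5)²/(2·0.5²)) = 0.797885·exp(-11.13920) = 1.15944e-05] × [0.753074] = 8.73142e-06
  L_2 = [(1/(1.5·√(2π)))·exp(−(3.86−2.2)²/(2·1.5²)) = 0.265962·exp(-0.61236) = 0.14417] × [0.249867] = 0.0360235
  L_3 = [(1/(1.3·√(2π)))·exp(−(3.86−3.6)²/(2·1.3²)) = 0.306879·exp(-0.02000) = 0.300802] × [0.101943] = 0.0306646
Multiply by the mixture weights:
  π_1·L_1 = 0.24 × 8.73142e-06 = 2.09554e-06
  π_2·L_2 = 0.43 × 0.0360235 = 0.0154901
  π_3·L_3 = 0.33 × 0.0306646 = 0.0101193
Denominator: 2.09554e-06 + 0.0154901 + 0.0101193 = 0.0256115
So the posterior for Population 2 is 0.0154901 / 0.0256115 ≈ 0.6048.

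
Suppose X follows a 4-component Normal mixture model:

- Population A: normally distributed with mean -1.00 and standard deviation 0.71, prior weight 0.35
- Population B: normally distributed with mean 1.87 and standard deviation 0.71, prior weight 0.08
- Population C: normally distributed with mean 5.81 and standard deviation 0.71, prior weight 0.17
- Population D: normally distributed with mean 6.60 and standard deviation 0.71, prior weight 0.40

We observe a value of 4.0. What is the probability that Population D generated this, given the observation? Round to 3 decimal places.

0.061

P(component k | x) = π_k·f_k(x) / marginal(x), where marginal(x) = Σ_j π_j·f_j(x).
Evaluate each component's likelihood at the observed value:
  L_A = 9.56304e-12
  L_B = 0.00624204
  L_C = 0.0217987
  L_D = 0.000688175
Multiply by the mixture weights:
  π_A·L_A = 0.35 × 9.56304e-12 = 3.34706e-12
  π_B·L_B = 0.08 × 0.00624204 = 0.000499363
  π_C·L_C = 0.17 × 0.0217987 = 0.00370579
  π_D·L_D = 0.40 × 0.000688175 = 0.00027527
Sum: 3.34706e-12 + 0.000499363 + 0.00370579 + 0.00027527 = 0.00448042
P(Population D | x) = 0.00027527 / 0.00448042 ≈ 0.061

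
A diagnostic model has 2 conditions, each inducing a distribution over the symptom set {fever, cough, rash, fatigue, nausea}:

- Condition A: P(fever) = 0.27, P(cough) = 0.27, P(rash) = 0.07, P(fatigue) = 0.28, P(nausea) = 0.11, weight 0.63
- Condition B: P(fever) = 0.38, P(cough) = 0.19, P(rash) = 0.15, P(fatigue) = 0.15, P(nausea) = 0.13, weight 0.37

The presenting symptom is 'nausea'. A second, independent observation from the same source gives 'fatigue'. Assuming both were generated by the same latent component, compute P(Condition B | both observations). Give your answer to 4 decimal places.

By Bayes' theorem, P(k | x) = w_k f_k(x) / Σ_j w_j f_j(x).
Since both observations come from the same component, the likelihood for component k is f_k(x₁)·f_k(x₂).
  f_A = [0.11] × [0.28] = 0.0308
  f_B = [0.13] × [0.15] = 0.0195
Unnormalised posteriors:
  w_A·f_A = 0.63 × 0.0308 = 0.019404
  w_B·f_B = 0.37 × 0.0195 = 0.007215
Normaliser: 0.019404 + 0.007215 = 0.026619
Responsibility of Condition B: 0.007215 / 0.026619 ≈ 0.2710

0.2710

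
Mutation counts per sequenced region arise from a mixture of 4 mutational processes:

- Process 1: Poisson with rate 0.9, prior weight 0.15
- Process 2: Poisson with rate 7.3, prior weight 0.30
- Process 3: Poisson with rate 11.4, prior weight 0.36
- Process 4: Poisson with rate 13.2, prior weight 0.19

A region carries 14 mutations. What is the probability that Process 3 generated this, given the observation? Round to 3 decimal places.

Apply Bayes' rule: the posterior for each component is proportional to its prior times its likelihood at x.
Evaluate each component's likelihood at the observed value:
  L_1 = e^(−0.9)·0.9^14/14! = 1.0669e-12
  L_2 = e^(−7.3)·7.3^14/14! = 0.00945719
  L_3 = e^(−11.4)·11.4^14/14! = 0.0804086
  L_4 = e^(−13.2)·13.2^14/14! = 0.1035
Unnormalised posteriors:
  P(Z=1)·L_1 = 0.15 × 1.0669e-12 = 1.60034e-13
  P(Z=2)·L_2 = 0.30 × 0.00945719 = 0.00283716
  P(Z=3)·L_3 = 0.36 × 0.0804086 = 0.0289471
  P(Z=4)·L_4 = 0.19 × 0.1035 = 0.019665
Normaliser: 1.60034e-13 + 0.00283716 + 0.0289471 + 0.019665 = 0.0514492
Responsibility of Process 3: 0.0289471 / 0.0514492 ≈ 0.563

0.563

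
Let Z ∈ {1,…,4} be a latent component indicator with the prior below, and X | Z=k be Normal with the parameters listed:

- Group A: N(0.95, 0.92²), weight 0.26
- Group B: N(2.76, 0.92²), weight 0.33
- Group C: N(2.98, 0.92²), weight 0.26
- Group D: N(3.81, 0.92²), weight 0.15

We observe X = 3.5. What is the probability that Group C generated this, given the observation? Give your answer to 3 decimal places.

By Bayes' theorem, P(k | x) = w_k f_k(x) / Σ_j w_j f_j(x).
Component likelihoods at x = 3.5:
  L_A = (1/(0.92·√(2π)))·exp(−(3.5−0.95)²/(2·0.92²)) = 0.433633·exp(-3.84127) = 0.00930851
  L_B = (1/(0.92·√(2π)))·exp(−(3.5−2.76)²/(2·0.92²)) = 0.433633·exp(-0.32349) = 0.313786
  L_C = (1/(0.92·√(2π)))·exp(−(3.5−2.98)²/(2·0.92²)) = 0.433633·exp(-0.15974) = 0.369615
  L_D = (1/(0.92·√(2π)))·exp(−(3.5−3.81)²/(2·0.92²)) = 0.433633·exp(-0.05677) = 0.409701
Unnormalised posteriors:
  w_A·L_A = 0.26 × 0.00930851 = 0.00242021
  w_B·L_B = 0.33 × 0.313786 = 0.103549
  w_C·L_C = 0.26 × 0.369615 = 0.0961
  w_D·L_D = 0.15 × 0.409701 = 0.0614552
Normaliser: 0.00242021 + 0.103549 + 0.0961 + 0.0614552 = 0.263525
Responsibility of Group C: 0.0961 / 0.263525 ≈ 0.365

0.365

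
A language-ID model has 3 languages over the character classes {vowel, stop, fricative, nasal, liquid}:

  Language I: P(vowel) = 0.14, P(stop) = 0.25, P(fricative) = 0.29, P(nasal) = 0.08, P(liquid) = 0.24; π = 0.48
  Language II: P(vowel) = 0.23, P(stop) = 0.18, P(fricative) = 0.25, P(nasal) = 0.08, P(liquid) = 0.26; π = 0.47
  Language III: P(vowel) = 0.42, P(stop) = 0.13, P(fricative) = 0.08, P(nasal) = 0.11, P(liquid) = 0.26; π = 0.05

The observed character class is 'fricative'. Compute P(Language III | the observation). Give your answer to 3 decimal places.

The responsibility of component k is P(Z=k) f_k(x) divided by Σ_j P(Z=j) f_j(x).
Component likelihoods at x = 'fricative':
  f_I = P(fricative | comp) = 0.29
  f_II = P(fricative | comp) = 0.25
  f_III = P(fricative | comp) = 0.08
Multiply by the mixture weights:
  P(Z=I)·f_I = 0.48 × 0.29 = 0.1392
  P(Z=II)·f_II = 0.47 × 0.25 = 0.1175
  P(Z=III)·f_III = 0.05 × 0.08 = 0.004
Marginal: 0.1392 + 0.1175 + 0.004 = 0.2607
P(Language III | x) = 0.004 / 0.2607 ≈ 0.015

0.015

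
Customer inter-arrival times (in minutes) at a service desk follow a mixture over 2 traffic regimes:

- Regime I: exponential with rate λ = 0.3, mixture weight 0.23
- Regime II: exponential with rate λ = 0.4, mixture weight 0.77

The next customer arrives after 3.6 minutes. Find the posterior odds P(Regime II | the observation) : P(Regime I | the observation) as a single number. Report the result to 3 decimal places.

3.114

Posterior odds = (P(Z=i) f_i(x)) / (P(Z=j) f_j(x)); the normalising sum cancels.
Evaluate each component's likelihood at the observed value:
  L_I = 0.101879
  L_II = 0.0947711
Posterior odds = (P(Z=II)·L_II) / (P(Z=I)·L_I) = (0.77·0.0947711) / (0.23·0.101879) = 0.0729737 / 0.0234321 ≈ 3.114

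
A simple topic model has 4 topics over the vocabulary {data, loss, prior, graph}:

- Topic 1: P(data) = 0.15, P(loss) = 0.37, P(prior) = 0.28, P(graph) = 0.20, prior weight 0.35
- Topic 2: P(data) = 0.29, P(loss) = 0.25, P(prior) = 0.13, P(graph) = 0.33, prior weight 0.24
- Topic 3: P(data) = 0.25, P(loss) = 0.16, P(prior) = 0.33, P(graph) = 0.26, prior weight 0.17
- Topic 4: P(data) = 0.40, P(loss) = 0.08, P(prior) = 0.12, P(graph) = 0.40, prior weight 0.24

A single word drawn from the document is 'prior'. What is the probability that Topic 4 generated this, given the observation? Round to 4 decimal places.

Posterior ∝ prior × likelihood, so P(k | x) ∝ π_k f_k(x); normalise over all components.
Component likelihoods at x = 'prior':
  p_1 = 0.28
  p_2 = 0.13
  p_3 = 0.33
  p_4 = 0.12
Unnormalised posteriors:
  π_1·p_1 = 0.35 × 0.28 = 0.098
  π_2·p_2 = 0.24 × 0.13 = 0.0312
  π_3·p_3 = 0.17 × 0.33 = 0.0561
  π_4·p_4 = 0.24 × 0.12 = 0.0288
Normaliser: 0.098 + 0.0312 + 0.0561 + 0.0288 = 0.2141
P(Topic 4 | 'prior') = 0.0288 / 0.2141 ≈ 0.1345

0.1345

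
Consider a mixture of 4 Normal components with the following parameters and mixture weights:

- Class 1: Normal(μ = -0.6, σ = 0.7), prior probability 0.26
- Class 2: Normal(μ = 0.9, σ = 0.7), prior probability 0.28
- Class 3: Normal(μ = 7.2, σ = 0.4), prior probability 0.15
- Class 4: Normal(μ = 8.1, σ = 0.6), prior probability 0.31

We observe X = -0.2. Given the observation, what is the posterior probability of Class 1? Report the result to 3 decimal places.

0.731

The responsibility of component k is π_k f_k(x) divided by Σ_j π_j f_j(x).
Evaluate each component's likelihood at the observed value:
  L_1 = (1/(0.7·√(2π)))·exp(−(-0.2−-0.6)²/(2·0.7²)) = 0.569918·exp(-0.16327) = 0.484068
  L_2 = (1/(0.7·√(2π)))·exp(−(-0.2−0.9)²/(2·0.7²)) = 0.569918·exp(-1.23469) = 0.165803
  L_3 = (1/(0.4·√(2π)))·exp(−(-0.2−7.2)²/(2·0.4²)) = 0.997356·exp(-171.12500) = 4.78858e-75
  L_4 = (1/(0.6·√(2π)))·exp(−(-0.2−8.1)²/(2·0.6²)) = 0.664904·exp(-95.68056) = 1.85875e-42
Multiply by the mixture weights:
  π_1·L_1 = 0.26 × 0.484068 = 0.125858
  π_2·L_2 = 0.28 × 0.165803 = 0.0464247
  π_3·L_3 = 0.15 × 4.78858e-75 = 7.18287e-76
  π_4·L_4 = 0.31 × 1.85875e-42 = 5.76213e-43
Evidence: 0.125858 + 0.0464247 + 7.18287e-76 + 5.76213e-43 = 0.172283
P(Class 1 | -0.2) ≈ 0.731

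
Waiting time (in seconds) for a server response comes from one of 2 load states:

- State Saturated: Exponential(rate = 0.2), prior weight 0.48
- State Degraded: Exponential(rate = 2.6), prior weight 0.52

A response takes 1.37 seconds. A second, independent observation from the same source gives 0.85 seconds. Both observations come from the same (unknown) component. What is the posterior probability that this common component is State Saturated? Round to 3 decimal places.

By Bayes' theorem, P(k | x) = w_k f_k(x) / Σ_j w_j f_j(x).
Since both observations come from the same component, the likelihood for component k is f_k(x₁)·f_k(x₂).
  f_Saturated = [0.152066] × [0.168733] = 0.0256586
  f_Degraded = [0.0737932] × [0.285222] = 0.0210474
Weight by the priors:
  w_Saturated·f_Saturated = 0.48 × 0.0256586 = 0.0123161
  w_Degraded·f_Degraded = 0.52 × 0.0210474 = 0.0109447
Marginal: 0.0123161 + 0.0109447 = 0.0232608
So the posterior for State Saturated is 0.0123161 / 0.0232608 ≈ 0.529.

0.529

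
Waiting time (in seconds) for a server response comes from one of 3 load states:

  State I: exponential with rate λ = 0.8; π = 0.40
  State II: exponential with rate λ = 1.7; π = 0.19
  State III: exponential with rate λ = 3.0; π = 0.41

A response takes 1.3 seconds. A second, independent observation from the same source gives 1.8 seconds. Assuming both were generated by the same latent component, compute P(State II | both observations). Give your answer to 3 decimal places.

By Bayes' theorem, P(k | x) = π_k f_k(x) / Σ_j π_j f_j(x).
Since both observations come from the same component, the likelihood for component k is f_k(x₁)·f_k(x₂).
  p_I = [0.8·e^(−0.8·1.3) = 0.8·e^(−1.0400) = 0.282764] × [0.189542] = 0.0535957
  p_II = [1.7·e^(−1.7·1.3) = 1.7·e^(−2.2100) = 0.186491] × [0.0797091] = 0.014865
  p_III = [3.0·e^(−3.0·1.3) = 3.0·e^(−3.9000) = 0.0607257] × [0.0135497] = 0.000822818
Weight by the priors:
  π_I·p_I = 0.40 × 0.0535957 = 0.0214383
  π_II·p_II = 0.19 × 0.014865 = 0.00282436
  π_III·p_III = 0.41 × 0.000822818 = 0.000337355
Denominator: 0.0214383 + 0.00282436 + 0.000337355 = 0.0246
P(State II | x₁, x₂) = 0.00282436 / 0.0246 ≈ 0.115

0.115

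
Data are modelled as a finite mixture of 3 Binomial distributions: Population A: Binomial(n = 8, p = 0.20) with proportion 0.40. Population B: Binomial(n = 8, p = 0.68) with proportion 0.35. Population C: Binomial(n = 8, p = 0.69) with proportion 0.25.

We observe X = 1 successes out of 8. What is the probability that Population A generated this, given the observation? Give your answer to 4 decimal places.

0.9924

The responsibility of component k is P(Z=k) f_k(x) divided by Σ_j P(Z=j) f_j(x).
Binomial probabilities:
  L_A = C(8,1)·0.20^1·0.80^7 = 8·0.2·0.209715 = 0.335544
  L_B = C(8,1)·0.68^1·0.32^7 = 8·0.68·0.000343597 = 0.00186917
  L_C = C(8,1)·0.69^1·0.31^7 = 8·0.69·0.000275126 = 0.0015187
Weight by the priors:
  P(Z=A)·L_A = 0.40 × 0.335544 = 0.134218
  P(Z=B)·L_B = 0.35 × 0.00186917 = 0.000654209
  P(Z=C)·L_C = 0.25 × 0.0015187 = 0.000379674
Normaliser: 0.134218 + 0.000654209 + 0.000379674 = 0.135252
So the posterior for Population A is 0.134218 / 0.135252 ≈ 0.9924.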